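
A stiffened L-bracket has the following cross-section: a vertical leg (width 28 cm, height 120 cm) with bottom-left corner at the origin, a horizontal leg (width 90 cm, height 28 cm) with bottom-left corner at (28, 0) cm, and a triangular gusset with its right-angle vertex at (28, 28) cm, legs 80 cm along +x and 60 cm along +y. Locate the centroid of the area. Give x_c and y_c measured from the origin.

x_c = 43.74 cm, y_c = 42.52 cm

vertical leg: A = 28 × 120 = 3360.00, centroid at (14.00, 60.00).
horizontal leg: A = 90 × 28 = 2520.00, centroid at (73.00, 14.00).
gusset: A = ½·80·60 = 2400.00, centroid at (54.67, 48.00).
ΣA = 8280.00 cm²
ΣAx_c = (3360.00)(14.00) + (2520.00)(73.00) + (2400.00)(54.67) = 362200.00 cm³
ΣAy_c = (3360.00)(60.00) + (2520.00)(14.00) + (2400.00)(48.00) = 352080.00 cm³
x_c = 362200.00 / 8280.00 = 43.74 cm
y_c = 352080.00 / 8280.00 = 42.52 cm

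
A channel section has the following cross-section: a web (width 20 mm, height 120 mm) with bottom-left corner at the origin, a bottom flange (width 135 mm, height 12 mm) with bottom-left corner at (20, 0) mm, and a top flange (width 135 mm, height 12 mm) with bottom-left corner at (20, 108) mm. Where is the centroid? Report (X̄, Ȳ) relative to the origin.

X̄ = 54.52 mm, Ȳ = 60.00 mm

web: A = 20 × 120 = 2400.00, centroid at (10.00, 60.00).
bottom flange: A = 135 × 12 = 1620.00, centroid at (87.50, 6.00).
top flange: A = 135 × 12 = 1620.00, centroid at (87.50, 114.00).
ΣA = 5640.00 mm², ΣAX̄ = 307500.00 mm³, ΣAȲ = 338400.00 mm³.
X̄ = 307500.00/5640.00 = 54.52 mm; Ȳ = 338400.00/5640.00 = 60.00 mm.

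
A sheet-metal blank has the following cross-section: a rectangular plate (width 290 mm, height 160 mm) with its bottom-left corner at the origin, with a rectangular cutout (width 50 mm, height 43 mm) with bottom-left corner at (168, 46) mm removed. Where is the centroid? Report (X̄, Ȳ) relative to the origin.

plate: A = 290 × 160 = 46400.00, centroid at (145.00, 80.00).
hole: A = −(50 × 43) = -2150.00, centroid at (193.00, 67.50).
ΣA = 44250.00 mm²
ΣAX̄ = (46400.00)(145.00) + (-2150.00)(193.00) = 6313050.00 mm³
ΣAȲ = (46400.00)(80.00) + (-2150.00)(67.50) = 3566875.00 mm³
X̄ = 6313050.00 / 44250.00 = 142.67 mm
Ȳ = 3566875.00 / 44250.00 = 80.61 mm

X̄ = 142.67 mm, Ȳ = 80.61 mm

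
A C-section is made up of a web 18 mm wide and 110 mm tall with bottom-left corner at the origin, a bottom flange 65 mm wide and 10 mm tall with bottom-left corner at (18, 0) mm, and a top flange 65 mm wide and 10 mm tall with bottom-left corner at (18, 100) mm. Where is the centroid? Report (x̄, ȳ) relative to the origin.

x̄ = 25.45 mm, ȳ = 55.00 mm

web: A = 18 × 110 = 1980.00, centroid at (9.00, 55.00).
bottom flange: A = 65 × 10 = 650.00, centroid at (50.50, 5.00).
top flange: A = 65 × 10 = 650.00, centroid at (50.50, 105.00).
ΣA = 3280.00 mm²
ΣAx̄ = (1980.00)(9.00) + (650.00)(50.50) + (650.00)(50.50) = 83470.00 mm³
ΣAȳ = (1980.00)(55.00) + (650.00)(5.00) + (650.00)(105.00) = 180400.00 mm³
x̄ = 83470.00 / 3280.00 = 25.45 mm
ȳ = 180400.00 / 3280.00 = 55.00 mm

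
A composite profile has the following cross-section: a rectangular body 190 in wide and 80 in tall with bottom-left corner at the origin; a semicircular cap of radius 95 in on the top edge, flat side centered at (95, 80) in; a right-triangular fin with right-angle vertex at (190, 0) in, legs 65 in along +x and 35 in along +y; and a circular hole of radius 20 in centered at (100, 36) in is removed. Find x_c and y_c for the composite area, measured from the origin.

Part | A | x̄ᵢ | ȳᵢ | A·x̄ᵢ | A·ȳᵢ
rectangular body | 15200.00 | 95.00 | 40.00 | 1444000.00 | 608000.00
semicircular top | 14176.44 | 95.00 | 120.32 | 1346761.50 | 1705698.28
triangular fin | 1137.50 | 211.67 | 11.67 | 240770.83 | 13270.83
hole | -1256.64 | 100.00 | 36.00 | -125663.71 | -45238.93
Σ | 29257.30 |  |  | 2905868.63 | 2281730.18
x_c = 2905868.63 / 29257.30 = 99.32 in
y_c = 2281730.18 / 29257.30 = 77.99 in

x_c = 99.32 in, y_c = 77.99 in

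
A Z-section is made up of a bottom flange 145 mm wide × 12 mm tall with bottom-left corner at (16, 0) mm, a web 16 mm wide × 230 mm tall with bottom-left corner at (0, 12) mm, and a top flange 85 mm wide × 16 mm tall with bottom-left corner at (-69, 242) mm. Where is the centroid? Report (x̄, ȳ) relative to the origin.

x̄ = 21.74 mm, ȳ = 120.62 mm

bottom flange: A = 145 × 12 = 1740.00, centroid at (88.50, 6.00).
web: A = 16 × 230 = 3680.00, centroid at (8.00, 127.00).
top flange: A = 85 × 16 = 1360.00, centroid at (-26.50, 250.00).
ΣA = 6780.00 mm²
ΣAx̄ = (1740.00)(88.50) + (3680.00)(8.00) + (1360.00)(-26.50) = 147390.00 mm³
ΣAȳ = (1740.00)(6.00) + (3680.00)(127.00) + (1360.00)(250.00) = 817800.00 mm³
x̄ = 147390.00 / 6780.00 = 21.74 mm
ȳ = 817800.00 / 6780.00 = 120.62 mm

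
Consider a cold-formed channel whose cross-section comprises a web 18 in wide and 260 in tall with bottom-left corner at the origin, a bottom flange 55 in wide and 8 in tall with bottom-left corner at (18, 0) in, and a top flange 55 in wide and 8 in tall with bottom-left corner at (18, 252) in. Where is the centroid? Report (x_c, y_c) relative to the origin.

x_c = 14.78 in, y_c = 130.00 in

web: A = 18 × 260 = 4680.00, centroid at (9.00, 130.00).
bottom flange: A = 55 × 8 = 440.00, centroid at (45.50, 4.00).
top flange: A = 55 × 8 = 440.00, centroid at (45.50, 256.00).
ΣA = 5560.00 in²
ΣAx_c = (4680.00)(9.00) + (440.00)(45.50) + (440.00)(45.50) = 82160.00 in³
ΣAy_c = (4680.00)(130.00) + (440.00)(4.00) + (440.00)(256.00) = 722800.00 in³
x_c = 82160.00 / 5560.00 = 14.78 in
y_c = 722800.00 / 5560.00 = 130.00 in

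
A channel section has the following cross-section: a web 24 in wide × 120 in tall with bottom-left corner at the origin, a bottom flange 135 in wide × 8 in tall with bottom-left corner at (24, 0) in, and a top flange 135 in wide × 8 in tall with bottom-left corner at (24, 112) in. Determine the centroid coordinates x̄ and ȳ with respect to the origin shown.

web: A = 24 × 120 = 2880.00, centroid at (12.00, 60.00).
bottom flange: A = 135 × 8 = 1080.00, centroid at (91.50, 4.00).
top flange: A = 135 × 8 = 1080.00, centroid at (91.50, 116.00).
ΣA = 5040.00 in²
ΣAx̄ = (2880.00)(12.00) + (1080.00)(91.50) + (1080.00)(91.50) = 232200.00 in³
ΣAȳ = (2880.00)(60.00) + (1080.00)(4.00) + (1080.00)(116.00) = 302400.00 in³
x̄ = 232200.00 / 5040.00 = 46.07 in
ȳ = 302400.00 / 5040.00 = 60.00 in

x̄ = 46.07 in, ȳ = 60.00 in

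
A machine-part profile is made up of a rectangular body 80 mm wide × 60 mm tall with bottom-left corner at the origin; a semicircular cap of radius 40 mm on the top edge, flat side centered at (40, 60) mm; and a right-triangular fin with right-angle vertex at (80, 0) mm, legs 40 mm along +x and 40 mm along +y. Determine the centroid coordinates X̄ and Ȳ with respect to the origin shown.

X̄ = 45.26 mm, Ȳ = 42.91 mm

rectangular body: A = 80 × 60 = 4800.00, centroid at (40.00, 30.00).
semicircular top: A = ½π·40² = 2513.27, centroid at (40.00, 76.98).
triangular fin: A = ½·40·40 = 800.00, centroid at (93.33, 13.33).
ΣA = 8113.27 mm², ΣAX̄ = 367197.63 mm³, ΣAȲ = 348129.78 mm³.
X̄ = 367197.63/8113.27 = 45.26 mm; Ȳ = 348129.78/8113.27 = 42.91 mm.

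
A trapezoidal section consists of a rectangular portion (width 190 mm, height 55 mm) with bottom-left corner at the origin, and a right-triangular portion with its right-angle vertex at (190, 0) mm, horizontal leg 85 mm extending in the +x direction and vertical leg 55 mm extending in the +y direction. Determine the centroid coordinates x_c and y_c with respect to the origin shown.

rectangular portion: A = 190 × 55 = 10450.00, centroid at (95.00, 27.50).
triangular portion: A = ½·85·55 = 2337.50, centroid at (218.33, 18.33).
ΣA = 12787.50 mm²
ΣAx_c = (10450.00)(95.00) + (2337.50)(218.33) = 1503104.17 mm³
ΣAy_c = (10450.00)(27.50) + (2337.50)(18.33) = 330229.17 mm³
x_c = 1503104.17 / 12787.50 = 117.54 mm
y_c = 330229.17 / 12787.50 = 25.82 mm

x_c = 117.54 mm, y_c = 25.82 mm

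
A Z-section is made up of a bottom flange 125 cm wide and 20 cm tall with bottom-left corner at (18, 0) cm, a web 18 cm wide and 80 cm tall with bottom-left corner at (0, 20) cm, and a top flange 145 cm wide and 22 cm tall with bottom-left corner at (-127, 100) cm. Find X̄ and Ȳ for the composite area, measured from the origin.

X̄ = 5.66 cm, Ȳ = 65.29 cm

Part | A | x̄ᵢ | ȳᵢ | A·x̄ᵢ | A·ȳᵢ
bottom flange | 2500.00 | 80.50 | 10.00 | 201250.00 | 25000.00
web | 1440.00 | 9.00 | 60.00 | 12960.00 | 86400.00
top flange | 3190.00 | -54.50 | 111.00 | -173855.00 | 354090.00
Σ | 7130.00 |  |  | 40355.00 | 465490.00
X̄ = 40355.00 / 7130.00 = 5.66 cm
Ȳ = 465490.00 / 7130.00 = 65.29 cm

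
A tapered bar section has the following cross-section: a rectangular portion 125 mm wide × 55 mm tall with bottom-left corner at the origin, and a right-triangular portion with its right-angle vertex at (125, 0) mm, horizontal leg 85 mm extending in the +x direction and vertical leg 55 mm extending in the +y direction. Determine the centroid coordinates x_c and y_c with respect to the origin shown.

x_c = 85.55 mm, y_c = 25.17 mm

rectangular portion: A = 125 × 55 = 6875.00, centroid at (62.50, 27.50).
triangular portion: A = ½·85·55 = 2337.50, centroid at (153.33, 18.33).
ΣA = 9212.50 mm²
ΣAx_c = (6875.00)(62.50) + (2337.50)(153.33) = 788104.17 mm³
ΣAy_c = (6875.00)(27.50) + (2337.50)(18.33) = 231916.67 mm³
x_c = 788104.17 / 9212.50 = 85.55 mm
y_c = 231916.67 / 9212.50 = 25.17 mm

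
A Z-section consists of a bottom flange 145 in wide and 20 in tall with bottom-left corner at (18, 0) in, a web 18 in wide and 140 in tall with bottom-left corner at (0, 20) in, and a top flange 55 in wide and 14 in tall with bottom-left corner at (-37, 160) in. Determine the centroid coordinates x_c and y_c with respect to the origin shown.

bottom flange: A = 145 × 20 = 2900.00, centroid at (90.50, 10.00).
web: A = 18 × 140 = 2520.00, centroid at (9.00, 90.00).
top flange: A = 55 × 14 = 770.00, centroid at (-9.50, 167.00).
ΣA = 6190.00 in²
ΣAx_c = (2900.00)(90.50) + (2520.00)(9.00) + (770.00)(-9.50) = 277815.00 in³
ΣAy_c = (2900.00)(10.00) + (2520.00)(90.00) + (770.00)(167.00) = 384390.00 in³
x_c = 277815.00 / 6190.00 = 44.88 in
y_c = 384390.00 / 6190.00 = 62.10 in

x_c = 44.88 in, y_c = 62.10 in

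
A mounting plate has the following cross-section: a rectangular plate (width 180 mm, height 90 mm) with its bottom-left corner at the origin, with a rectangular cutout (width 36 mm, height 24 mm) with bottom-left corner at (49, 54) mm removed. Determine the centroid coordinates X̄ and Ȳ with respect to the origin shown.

X̄ = 91.30 mm, Ȳ = 43.82 mm

Part | A | x̄ᵢ | ȳᵢ | A·x̄ᵢ | A·ȳᵢ
plate | 16200.00 | 90.00 | 45.00 | 1458000.00 | 729000.00
hole | -864.00 | 67.00 | 66.00 | -57888.00 | -57024.00
Σ | 15336.00 |  |  | 1400112.00 | 671976.00
X̄ = 1400112.00 / 15336.00 = 91.30 mm
Ȳ = 671976.00 / 15336.00 = 43.82 mm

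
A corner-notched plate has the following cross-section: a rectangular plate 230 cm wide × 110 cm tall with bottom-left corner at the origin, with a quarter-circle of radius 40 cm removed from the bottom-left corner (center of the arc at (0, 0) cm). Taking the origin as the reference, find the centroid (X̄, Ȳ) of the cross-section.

Part | A | x̄ᵢ | ȳᵢ | A·x̄ᵢ | A·ȳᵢ
plate | 25300.00 | 115.00 | 55.00 | 2909500.00 | 1391500.00
removed quarter-circle | -1256.64 | 16.98 | 16.98 | -21333.33 | -21333.33
Σ | 24043.36 |  |  | 2888166.67 | 1370166.67
X̄ = 2888166.67 / 24043.36 = 120.12 cm
Ȳ = 1370166.67 / 24043.36 = 56.99 cm

X̄ = 120.12 cm, Ȳ = 56.99 cm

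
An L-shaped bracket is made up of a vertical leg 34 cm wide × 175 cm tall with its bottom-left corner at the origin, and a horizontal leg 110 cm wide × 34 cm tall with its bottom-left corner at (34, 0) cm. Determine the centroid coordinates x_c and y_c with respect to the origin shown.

x_c = 44.79 cm, y_c = 60.29 cm

Part | A | x̄ᵢ | ȳᵢ | A·x̄ᵢ | A·ȳᵢ
vertical leg | 5950.00 | 17.00 | 87.50 | 101150.00 | 520625.00
horizontal leg | 3740.00 | 89.00 | 17.00 | 332860.00 | 63580.00
Σ | 9690.00 |  |  | 434010.00 | 584205.00
x_c = 434010.00 / 9690.00 = 44.79 cm
y_c = 584205.00 / 9690.00 = 60.29 cm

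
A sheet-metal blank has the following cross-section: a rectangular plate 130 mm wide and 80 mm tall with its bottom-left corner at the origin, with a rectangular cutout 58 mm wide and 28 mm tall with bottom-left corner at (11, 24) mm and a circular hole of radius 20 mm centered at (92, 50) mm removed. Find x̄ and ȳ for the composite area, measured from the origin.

x̄ = 65.89 mm, ȳ = 38.76 mm

Part | A | x̄ᵢ | ȳᵢ | A·x̄ᵢ | A·ȳᵢ
plate | 10400.00 | 65.00 | 40.00 | 676000.00 | 416000.00
hole 1 | -1624.00 | 40.00 | 38.00 | -64960.00 | -61712.00
hole 2 | -1256.64 | 92.00 | 50.00 | -115610.61 | -62831.85
Σ | 7519.36 |  |  | 495429.39 | 291456.15
x̄ = 495429.39 / 7519.36 = 65.89 mm
ȳ = 291456.15 / 7519.36 = 38.76 mm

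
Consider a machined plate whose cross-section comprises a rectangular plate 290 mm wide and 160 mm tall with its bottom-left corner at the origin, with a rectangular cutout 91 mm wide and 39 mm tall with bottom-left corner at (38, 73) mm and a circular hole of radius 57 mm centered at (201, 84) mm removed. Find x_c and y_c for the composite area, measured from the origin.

plate: A = 290 × 160 = 46400.00, centroid at (145.00, 80.00).
hole 1: A = −(91 × 39) = -3549.00, centroid at (83.50, 92.50).
hole 2: A = −π·57² = -10207.03, centroid at (201.00, 84.00).
ΣA = 32643.97 mm²
ΣAx_c = (46400.00)(145.00) + (-3549.00)(83.50) + (-10207.03)(201.00) = 4380044.56 mm³
ΣAy_c = (46400.00)(80.00) + (-3549.00)(92.50) + (-10207.03)(84.00) = 2526326.60 mm³
x_c = 4380044.56 / 32643.97 = 134.18 mm
y_c = 2526326.60 / 32643.97 = 77.39 mm

x_c = 134.18 mm, y_c = 77.39 mm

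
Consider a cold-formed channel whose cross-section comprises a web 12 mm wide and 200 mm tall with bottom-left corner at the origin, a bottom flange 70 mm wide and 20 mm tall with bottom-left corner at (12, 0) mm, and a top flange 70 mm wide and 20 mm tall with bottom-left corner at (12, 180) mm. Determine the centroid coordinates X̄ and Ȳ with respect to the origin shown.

X̄ = 28.08 mm, Ȳ = 100.00 mm

Part | A | x̄ᵢ | ȳᵢ | A·x̄ᵢ | A·ȳᵢ
web | 2400.00 | 6.00 | 100.00 | 14400.00 | 240000.00
bottom flange | 1400.00 | 47.00 | 10.00 | 65800.00 | 14000.00
top flange | 1400.00 | 47.00 | 190.00 | 65800.00 | 266000.00
Σ | 5200.00 |  |  | 146000.00 | 520000.00
X̄ = 146000.00 / 5200.00 = 28.08 mm
Ȳ = 520000.00 / 5200.00 = 100.00 mm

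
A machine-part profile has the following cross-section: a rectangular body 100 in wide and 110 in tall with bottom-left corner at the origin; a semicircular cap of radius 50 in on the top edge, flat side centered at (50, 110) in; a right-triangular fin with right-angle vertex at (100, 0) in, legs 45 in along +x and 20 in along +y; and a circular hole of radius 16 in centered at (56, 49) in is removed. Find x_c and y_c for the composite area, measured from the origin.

x_c = 51.68 in, y_c = 74.38 in

rectangular body: A = 100 × 110 = 11000.00, centroid at (50.00, 55.00).
semicircular top: A = ½π·50² = 3926.99, centroid at (50.00, 131.22).
triangular fin: A = ½·45·20 = 450.00, centroid at (115.00, 6.67).
hole: A = −π·16² = -804.25, centroid at (56.00, 49.00).
ΣA = 14572.74 in²
ΣAx_c = (11000.00)(50.00) + (3926.99)(50.00) + (450.00)(115.00) + (-804.25)(56.00) = 753061.67 in³
ΣAy_c = (11000.00)(55.00) + (3926.99)(131.22) + (450.00)(6.67) + (-804.25)(49.00) = 1083894.18 in³
x_c = 753061.67 / 14572.74 = 51.68 in
y_c = 1083894.18 / 14572.74 = 74.38 in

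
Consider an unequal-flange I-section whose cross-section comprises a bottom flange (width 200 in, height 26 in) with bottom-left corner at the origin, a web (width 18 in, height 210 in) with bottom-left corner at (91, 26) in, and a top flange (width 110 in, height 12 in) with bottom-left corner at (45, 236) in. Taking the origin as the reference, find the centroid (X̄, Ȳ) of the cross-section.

X̄ = 100.00 in, Ȳ = 85.65 in

Part | A | x̄ᵢ | ȳᵢ | A·x̄ᵢ | A·ȳᵢ
bottom flange | 5200.00 | 100.00 | 13.00 | 520000.00 | 67600.00
web | 3780.00 | 100.00 | 131.00 | 378000.00 | 495180.00
top flange | 1320.00 | 100.00 | 242.00 | 132000.00 | 319440.00
Σ | 10300.00 |  |  | 1030000.00 | 882220.00
X̄ = 1030000.00 / 10300.00 = 100.00 in
Ȳ = 882220.00 / 10300.00 = 85.65 in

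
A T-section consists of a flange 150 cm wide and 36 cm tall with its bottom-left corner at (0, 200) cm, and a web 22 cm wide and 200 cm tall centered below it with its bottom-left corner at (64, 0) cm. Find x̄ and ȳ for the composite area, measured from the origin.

x̄ = 75.00 cm, ȳ = 165.02 cm

Part | A | x̄ᵢ | ȳᵢ | A·x̄ᵢ | A·ȳᵢ
web | 4400.00 | 75.00 | 100.00 | 330000.00 | 440000.00
flange | 5400.00 | 75.00 | 218.00 | 405000.00 | 1177200.00
Σ | 9800.00 |  |  | 735000.00 | 1617200.00
x̄ = 735000.00 / 9800.00 = 75.00 cm
ȳ = 1617200.00 / 9800.00 = 165.02 cm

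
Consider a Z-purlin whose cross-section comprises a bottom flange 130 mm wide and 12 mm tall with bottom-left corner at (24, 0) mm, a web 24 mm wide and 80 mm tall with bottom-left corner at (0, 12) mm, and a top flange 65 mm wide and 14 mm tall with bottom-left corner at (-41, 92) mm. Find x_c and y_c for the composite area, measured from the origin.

bottom flange: A = 130 × 12 = 1560.00, centroid at (89.00, 6.00).
web: A = 24 × 80 = 1920.00, centroid at (12.00, 52.00).
top flange: A = 65 × 14 = 910.00, centroid at (-8.50, 99.00).
ΣA = 4390.00 mm², ΣAx_c = 154145.00 mm³, ΣAy_c = 199290.00 mm³.
x_c = 154145.00/4390.00 = 35.11 mm; y_c = 199290.00/4390.00 = 45.40 mm.

x_c = 35.11 mm, y_c = 45.40 mm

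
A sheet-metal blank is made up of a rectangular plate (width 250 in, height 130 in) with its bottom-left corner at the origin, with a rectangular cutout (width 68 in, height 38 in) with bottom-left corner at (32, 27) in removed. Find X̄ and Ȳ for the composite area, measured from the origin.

plate: A = 250 × 130 = 32500.00, centroid at (125.00, 65.00).
hole: A = −(68 × 38) = -2584.00, centroid at (66.00, 46.00).
ΣA = 29916.00 in², ΣAX̄ = 3891956.00 in³, ΣAȲ = 1993636.00 in³.
X̄ = 3891956.00/29916.00 = 130.10 in; Ȳ = 1993636.00/29916.00 = 66.64 in.

X̄ = 130.10 in, Ȳ = 66.64 in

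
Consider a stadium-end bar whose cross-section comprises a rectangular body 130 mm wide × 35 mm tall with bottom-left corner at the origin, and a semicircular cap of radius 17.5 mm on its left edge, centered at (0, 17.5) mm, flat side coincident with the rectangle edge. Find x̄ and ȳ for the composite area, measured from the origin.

x̄ = 58.07 mm, ȳ = 17.50 mm

rectangular body: A = 130 × 35 = 4550.00, centroid at (65.00, 17.50).
semicircular end: A = ½π·17.5² = 481.06, centroid at (-7.43, 17.50).
ΣA = 5031.06 mm², ΣAx̄ = 292177.08 mm³, ΣAȳ = 88043.49 mm³.
x̄ = 292177.08/5031.06 = 58.07 mm; ȳ = 88043.49/5031.06 = 17.50 mm.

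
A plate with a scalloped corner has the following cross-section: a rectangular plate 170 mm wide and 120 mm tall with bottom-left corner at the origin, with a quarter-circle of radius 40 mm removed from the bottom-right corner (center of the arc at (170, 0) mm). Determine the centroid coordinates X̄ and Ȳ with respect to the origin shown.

plate: A = 170 × 120 = 20400.00, centroid at (85.00, 60.00).
removed quarter-circle: A = −¼π·40² = -1256.64, centroid at (153.02, 16.98).
ΣA = 19143.36 mm², ΣAX̄ = 1541705.03 mm³, ΣAȲ = 1202666.67 mm³.
X̄ = 1541705.03/19143.36 = 80.53 mm; Ȳ = 1202666.67/19143.36 = 62.82 mm.

X̄ = 80.53 mm, Ȳ = 62.82 mm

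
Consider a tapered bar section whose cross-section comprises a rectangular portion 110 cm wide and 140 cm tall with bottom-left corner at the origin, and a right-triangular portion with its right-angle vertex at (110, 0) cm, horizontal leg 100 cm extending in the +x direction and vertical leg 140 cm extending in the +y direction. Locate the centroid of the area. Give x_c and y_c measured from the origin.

rectangular portion: A = 110 × 140 = 15400.00, centroid at (55.00, 70.00).
triangular portion: A = ½·100·140 = 7000.00, centroid at (143.33, 46.67).
ΣA = 22400.00 cm², ΣAx_c = 1850333.33 cm³, ΣAy_c = 1404666.67 cm³.
x_c = 1850333.33/22400.00 = 82.60 cm; y_c = 1404666.67/22400.00 = 62.71 cm.

x_c = 82.60 cm, y_c = 62.71 cm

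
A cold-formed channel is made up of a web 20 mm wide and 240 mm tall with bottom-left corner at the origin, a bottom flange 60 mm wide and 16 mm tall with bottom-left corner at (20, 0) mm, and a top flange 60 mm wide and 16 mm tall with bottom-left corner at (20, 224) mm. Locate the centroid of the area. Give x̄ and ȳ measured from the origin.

Part | A | x̄ᵢ | ȳᵢ | A·x̄ᵢ | A·ȳᵢ
web | 4800.00 | 10.00 | 120.00 | 48000.00 | 576000.00
bottom flange | 960.00 | 50.00 | 8.00 | 48000.00 | 7680.00
top flange | 960.00 | 50.00 | 232.00 | 48000.00 | 222720.00
Σ | 6720.00 |  |  | 144000.00 | 806400.00
x̄ = 144000.00 / 6720.00 = 21.43 mm
ȳ = 806400.00 / 6720.00 = 120.00 mm

x̄ = 21.43 mm, ȳ = 120.00 mm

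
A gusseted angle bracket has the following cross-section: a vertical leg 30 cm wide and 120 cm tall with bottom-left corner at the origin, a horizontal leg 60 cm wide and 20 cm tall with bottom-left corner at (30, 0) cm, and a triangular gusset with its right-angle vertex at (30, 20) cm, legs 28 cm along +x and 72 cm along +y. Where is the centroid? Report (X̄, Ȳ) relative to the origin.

X̄ = 28.52 cm, Ȳ = 46.89 cm

vertical leg: A = 30 × 120 = 3600.00, centroid at (15.00, 60.00).
horizontal leg: A = 60 × 20 = 1200.00, centroid at (60.00, 10.00).
gusset: A = ½·28·72 = 1008.00, centroid at (39.33, 44.00).
ΣA = 5808.00 cm², ΣAX̄ = 165648.00 cm³, ΣAȲ = 272352.00 cm³.
X̄ = 165648.00/5808.00 = 28.52 cm; Ȳ = 272352.00/5808.00 = 46.89 cm.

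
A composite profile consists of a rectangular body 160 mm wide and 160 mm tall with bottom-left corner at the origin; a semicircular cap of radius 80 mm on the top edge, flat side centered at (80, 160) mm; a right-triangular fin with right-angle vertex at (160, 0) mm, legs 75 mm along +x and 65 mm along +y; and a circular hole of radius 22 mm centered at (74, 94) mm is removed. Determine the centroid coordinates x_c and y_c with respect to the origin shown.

rectangular body: A = 160 × 160 = 25600.00, centroid at (80.00, 80.00).
semicircular top: A = ½π·80² = 10053.10, centroid at (80.00, 193.95).
triangular fin: A = ½·75·65 = 2437.50, centroid at (185.00, 21.67).
hole: A = −π·22² = -1520.53, centroid at (74.00, 94.00).
ΣA = 36570.07 mm²
ΣAx_c = (25600.00)(80.00) + (10053.10)(80.00) + (2437.50)(185.00) + (-1520.53)(74.00) = 3190665.94 mm³
ΣAy_c = (25600.00)(80.00) + (10053.10)(193.95) + (2437.50)(21.67) + (-1520.53)(94.00) = 3907711.37 mm³
x_c = 3190665.94 / 36570.07 = 87.25 mm
y_c = 3907711.37 / 36570.07 = 106.86 mm

x_c = 87.25 mm, y_c = 106.86 mm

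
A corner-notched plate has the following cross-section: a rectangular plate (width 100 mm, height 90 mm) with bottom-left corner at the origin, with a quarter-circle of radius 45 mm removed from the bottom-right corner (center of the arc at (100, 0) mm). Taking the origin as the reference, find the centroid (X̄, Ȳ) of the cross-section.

X̄ = 43.37 mm, Ȳ = 50.56 mm

plate: A = 100 × 90 = 9000.00, centroid at (50.00, 45.00).
removed quarter-circle: A = −¼π·45² = -1590.43, centroid at (80.90, 19.10).
ΣA = 7409.57 mm²
ΣAX̄ = (9000.00)(50.00) + (-1590.43)(80.90) = 321331.87 mm³
ΣAȲ = (9000.00)(45.00) + (-1590.43)(19.10) = 374625.00 mm³
X̄ = 321331.87 / 7409.57 = 43.37 mm
Ȳ = 374625.00 / 7409.57 = 50.56 mm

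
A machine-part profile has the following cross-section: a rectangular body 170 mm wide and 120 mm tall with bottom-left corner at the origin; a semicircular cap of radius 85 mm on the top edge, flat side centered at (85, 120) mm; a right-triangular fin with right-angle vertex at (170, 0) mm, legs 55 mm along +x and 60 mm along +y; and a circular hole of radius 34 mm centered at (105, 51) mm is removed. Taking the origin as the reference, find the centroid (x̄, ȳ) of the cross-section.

Part | A | x̄ᵢ | ȳᵢ | A·x̄ᵢ | A·ȳᵢ
rectangular body | 20400.00 | 85.00 | 60.00 | 1734000.00 | 1224000.00
semicircular top | 11349.00 | 85.00 | 156.08 | 964665.29 | 1771297.08
triangular fin | 1650.00 | 188.33 | 20.00 | 310750.00 | 33000.00
hole | -3631.68 | 105.00 | 51.00 | -381326.52 | -185215.74
Σ | 29767.32 |  |  | 2628088.78 | 2843081.35
x̄ = 2628088.78 / 29767.32 = 88.29 mm
ȳ = 2843081.35 / 29767.32 = 95.51 mm

x̄ = 88.29 mm, ȳ = 95.51 mm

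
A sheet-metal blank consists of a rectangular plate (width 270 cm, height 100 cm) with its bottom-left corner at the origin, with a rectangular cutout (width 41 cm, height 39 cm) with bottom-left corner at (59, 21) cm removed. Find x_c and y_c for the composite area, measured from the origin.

x_c = 138.49 cm, y_c = 50.60 cm

Part | A | x̄ᵢ | ȳᵢ | A·x̄ᵢ | A·ȳᵢ
plate | 27000.00 | 135.00 | 50.00 | 3645000.00 | 1350000.00
hole | -1599.00 | 79.50 | 40.50 | -127120.50 | -64759.50
Σ | 25401.00 |  |  | 3517879.50 | 1285240.50
x_c = 3517879.50 / 25401.00 = 138.49 cm
y_c = 1285240.50 / 25401.00 = 50.60 cm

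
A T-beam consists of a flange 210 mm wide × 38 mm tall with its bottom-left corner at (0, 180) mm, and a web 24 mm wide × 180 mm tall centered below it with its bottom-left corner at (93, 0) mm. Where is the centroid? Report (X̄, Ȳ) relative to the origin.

web: A = 24 × 180 = 4320.00, centroid at (105.00, 90.00).
flange: A = 210 × 38 = 7980.00, centroid at (105.00, 199.00).
ΣA = 12300.00 mm²
ΣAX̄ = (4320.00)(105.00) + (7980.00)(105.00) = 1291500.00 mm³
ΣAȲ = (4320.00)(90.00) + (7980.00)(199.00) = 1976820.00 mm³
X̄ = 1291500.00 / 12300.00 = 105.00 mm
Ȳ = 1976820.00 / 12300.00 = 160.72 mm

X̄ = 105.00 mm, Ȳ = 160.72 mm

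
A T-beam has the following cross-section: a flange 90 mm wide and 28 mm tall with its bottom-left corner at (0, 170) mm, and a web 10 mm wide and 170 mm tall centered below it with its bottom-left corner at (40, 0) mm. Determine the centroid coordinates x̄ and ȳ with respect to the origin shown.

x̄ = 45.00 mm, ȳ = 144.12 mm

Part | A | x̄ᵢ | ȳᵢ | A·x̄ᵢ | A·ȳᵢ
web | 1700.00 | 45.00 | 85.00 | 76500.00 | 144500.00
flange | 2520.00 | 45.00 | 184.00 | 113400.00 | 463680.00
Σ | 4220.00 |  |  | 189900.00 | 608180.00
x̄ = 189900.00 / 4220.00 = 45.00 mm
ȳ = 608180.00 / 4220.00 = 144.12 mm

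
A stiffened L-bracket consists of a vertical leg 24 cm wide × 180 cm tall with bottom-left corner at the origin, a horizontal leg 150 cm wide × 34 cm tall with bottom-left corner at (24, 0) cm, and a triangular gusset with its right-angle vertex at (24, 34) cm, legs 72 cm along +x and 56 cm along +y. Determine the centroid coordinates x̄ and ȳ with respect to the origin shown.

Part | A | x̄ᵢ | ȳᵢ | A·x̄ᵢ | A·ȳᵢ
vertical leg | 4320.00 | 12.00 | 90.00 | 51840.00 | 388800.00
horizontal leg | 5100.00 | 99.00 | 17.00 | 504900.00 | 86700.00
gusset | 2016.00 | 48.00 | 52.67 | 96768.00 | 106176.00
Σ | 11436.00 |  |  | 653508.00 | 581676.00
x̄ = 653508.00 / 11436.00 = 57.14 cm
ȳ = 581676.00 / 11436.00 = 50.86 cm

x̄ = 57.14 cm, ȳ = 50.86 cm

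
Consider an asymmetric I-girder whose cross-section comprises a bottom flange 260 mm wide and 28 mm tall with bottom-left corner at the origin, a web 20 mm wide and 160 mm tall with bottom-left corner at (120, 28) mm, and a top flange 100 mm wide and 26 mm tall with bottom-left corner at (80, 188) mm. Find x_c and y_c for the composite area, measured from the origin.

x_c = 130.00 mm, y_c = 74.17 mm

Part | A | x̄ᵢ | ȳᵢ | A·x̄ᵢ | A·ȳᵢ
bottom flange | 7280.00 | 130.00 | 14.00 | 946400.00 | 101920.00
web | 3200.00 | 130.00 | 108.00 | 416000.00 | 345600.00
top flange | 2600.00 | 130.00 | 201.00 | 338000.00 | 522600.00
Σ | 13080.00 |  |  | 1700400.00 | 970120.00
x_c = 1700400.00 / 13080.00 = 130.00 mm
y_c = 970120.00 / 13080.00 = 74.17 mm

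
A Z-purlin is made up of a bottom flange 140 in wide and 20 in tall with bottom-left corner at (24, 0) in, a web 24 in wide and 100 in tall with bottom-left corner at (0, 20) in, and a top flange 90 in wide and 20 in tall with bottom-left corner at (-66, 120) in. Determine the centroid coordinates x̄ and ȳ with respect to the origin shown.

x̄ = 36.31 in, ȳ = 61.43 in

Part | A | x̄ᵢ | ȳᵢ | A·x̄ᵢ | A·ȳᵢ
bottom flange | 2800.00 | 94.00 | 10.00 | 263200.00 | 28000.00
web | 2400.00 | 12.00 | 70.00 | 28800.00 | 168000.00
top flange | 1800.00 | -21.00 | 130.00 | -37800.00 | 234000.00
Σ | 7000.00 |  |  | 254200.00 | 430000.00
x̄ = 254200.00 / 7000.00 = 36.31 in
ȳ = 430000.00 / 7000.00 = 61.43 in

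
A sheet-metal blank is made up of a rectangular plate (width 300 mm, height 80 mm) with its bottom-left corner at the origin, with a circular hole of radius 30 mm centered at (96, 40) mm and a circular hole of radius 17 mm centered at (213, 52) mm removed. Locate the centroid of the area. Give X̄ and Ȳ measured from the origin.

X̄ = 154.71 mm, Ȳ = 39.46 mm

plate: A = 300 × 80 = 24000.00, centroid at (150.00, 40.00).
hole 1: A = −π·30² = -2827.43, centroid at (96.00, 40.00).
hole 2: A = −π·17² = -907.92, centroid at (213.00, 52.00).
ΣA = 20264.65 mm², ΣAX̄ = 3135179.38 mm³, ΣAȲ = 799690.81 mm³.
X̄ = 3135179.38/20264.65 = 154.71 mm; Ȳ = 799690.81/20264.65 = 39.46 mm.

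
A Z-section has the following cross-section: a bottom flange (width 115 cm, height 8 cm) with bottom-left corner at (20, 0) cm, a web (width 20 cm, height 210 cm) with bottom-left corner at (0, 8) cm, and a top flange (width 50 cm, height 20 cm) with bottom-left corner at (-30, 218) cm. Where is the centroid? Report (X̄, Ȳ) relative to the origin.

Part | A | x̄ᵢ | ȳᵢ | A·x̄ᵢ | A·ȳᵢ
bottom flange | 920.00 | 77.50 | 4.00 | 71300.00 | 3680.00
web | 4200.00 | 10.00 | 113.00 | 42000.00 | 474600.00
top flange | 1000.00 | -5.00 | 228.00 | -5000.00 | 228000.00
Σ | 6120.00 |  |  | 108300.00 | 706280.00
X̄ = 108300.00 / 6120.00 = 17.70 cm
Ȳ = 706280.00 / 6120.00 = 115.41 cm

X̄ = 17.70 cm, Ȳ = 115.41 cm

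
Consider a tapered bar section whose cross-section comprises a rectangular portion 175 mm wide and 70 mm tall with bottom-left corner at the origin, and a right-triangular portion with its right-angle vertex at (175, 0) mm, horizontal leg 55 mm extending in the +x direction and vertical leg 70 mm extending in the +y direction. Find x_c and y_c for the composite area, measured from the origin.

x_c = 101.87 mm, y_c = 33.42 mm

Part | A | x̄ᵢ | ȳᵢ | A·x̄ᵢ | A·ȳᵢ
rectangular portion | 12250.00 | 87.50 | 35.00 | 1071875.00 | 428750.00
triangular portion | 1925.00 | 193.33 | 23.33 | 372166.67 | 44916.67
Σ | 14175.00 |  |  | 1444041.67 | 473666.67
x_c = 1444041.67 / 14175.00 = 101.87 mm
y_c = 473666.67 / 14175.00 = 33.42 mm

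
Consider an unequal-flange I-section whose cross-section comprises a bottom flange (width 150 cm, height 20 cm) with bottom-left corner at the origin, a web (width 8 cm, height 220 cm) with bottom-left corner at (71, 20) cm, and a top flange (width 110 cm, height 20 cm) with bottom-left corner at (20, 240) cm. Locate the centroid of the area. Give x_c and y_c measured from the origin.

bottom flange: A = 150 × 20 = 3000.00, centroid at (75.00, 10.00).
web: A = 8 × 220 = 1760.00, centroid at (75.00, 130.00).
top flange: A = 110 × 20 = 2200.00, centroid at (75.00, 250.00).
ΣA = 6960.00 cm²
ΣAx_c = (3000.00)(75.00) + (1760.00)(75.00) + (2200.00)(75.00) = 522000.00 cm³
ΣAy_c = (3000.00)(10.00) + (1760.00)(130.00) + (2200.00)(250.00) = 808800.00 cm³
x_c = 522000.00 / 6960.00 = 75.00 cm
y_c = 808800.00 / 6960.00 = 116.21 cm

x_c = 75.00 cm, y_c = 116.21 cm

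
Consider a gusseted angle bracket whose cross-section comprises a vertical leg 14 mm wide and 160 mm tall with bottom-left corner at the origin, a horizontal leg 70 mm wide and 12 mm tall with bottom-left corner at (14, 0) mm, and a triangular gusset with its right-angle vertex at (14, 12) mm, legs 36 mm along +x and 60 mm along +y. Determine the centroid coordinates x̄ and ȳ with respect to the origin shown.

vertical leg: A = 14 × 160 = 2240.00, centroid at (7.00, 80.00).
horizontal leg: A = 70 × 12 = 840.00, centroid at (49.00, 6.00).
gusset: A = ½·36·60 = 1080.00, centroid at (26.00, 32.00).
ΣA = 4160.00 mm², ΣAx̄ = 84920.00 mm³, ΣAȳ = 218800.00 mm³.
x̄ = 84920.00/4160.00 = 20.41 mm; ȳ = 218800.00/4160.00 = 52.60 mm.

x̄ = 20.41 mm, ȳ = 52.60 mm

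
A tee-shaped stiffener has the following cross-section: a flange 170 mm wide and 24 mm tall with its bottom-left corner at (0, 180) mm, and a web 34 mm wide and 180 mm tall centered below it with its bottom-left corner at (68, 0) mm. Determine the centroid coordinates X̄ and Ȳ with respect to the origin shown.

X̄ = 85.00 mm, Ȳ = 130.80 mm

web: A = 34 × 180 = 6120.00, centroid at (85.00, 90.00).
flange: A = 170 × 24 = 4080.00, centroid at (85.00, 192.00).
ΣA = 10200.00 mm²
ΣAX̄ = (6120.00)(85.00) + (4080.00)(85.00) = 867000.00 mm³
ΣAȲ = (6120.00)(90.00) + (4080.00)(192.00) = 1334160.00 mm³
X̄ = 867000.00 / 10200.00 = 85.00 mm
Ȳ = 1334160.00 / 10200.00 = 130.80 mm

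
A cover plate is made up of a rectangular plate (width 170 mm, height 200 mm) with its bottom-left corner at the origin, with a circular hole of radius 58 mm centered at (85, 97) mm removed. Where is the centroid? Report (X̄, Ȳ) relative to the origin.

plate: A = 170 × 200 = 34000.00, centroid at (85.00, 100.00).
hole: A = −π·58² = -10568.32, centroid at (85.00, 97.00).
ΣA = 23431.68 mm², ΣAX̄ = 1991693.00 mm³, ΣAȲ = 2374873.18 mm³.
X̄ = 1991693.00/23431.68 = 85.00 mm; Ȳ = 2374873.18/23431.68 = 101.35 mm.

X̄ = 85.00 mm, Ȳ = 101.35 mm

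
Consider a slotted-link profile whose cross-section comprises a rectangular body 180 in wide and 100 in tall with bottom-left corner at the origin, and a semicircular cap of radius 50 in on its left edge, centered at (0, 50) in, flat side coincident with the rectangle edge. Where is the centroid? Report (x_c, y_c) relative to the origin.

x_c = 70.08 in, y_c = 50.00 in

rectangular body: A = 180 × 100 = 18000.00, centroid at (90.00, 50.00).
semicircular end: A = ½π·50² = 3926.99, centroid at (-21.22, 50.00).
ΣA = 21926.99 in²
ΣAx_c = (18000.00)(90.00) + (3926.99)(-21.22) = 1536666.67 in³
ΣAy_c = (18000.00)(50.00) + (3926.99)(50.00) = 1096349.54 in³
x_c = 1536666.67 / 21926.99 = 70.08 in
y_c = 1096349.54 / 21926.99 = 50.00 in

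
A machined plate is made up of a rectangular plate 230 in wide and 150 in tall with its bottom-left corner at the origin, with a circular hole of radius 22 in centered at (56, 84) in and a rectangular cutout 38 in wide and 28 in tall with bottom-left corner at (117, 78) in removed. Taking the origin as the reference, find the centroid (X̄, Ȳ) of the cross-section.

X̄ = 117.11 in, Ȳ = 74.00 in

plate: A = 230 × 150 = 34500.00, centroid at (115.00, 75.00).
hole 1: A = −π·22² = -1520.53, centroid at (56.00, 84.00).
hole 2: A = −(38 × 28) = -1064.00, centroid at (136.00, 92.00).
ΣA = 31915.47 in², ΣAX̄ = 3737646.27 in³, ΣAȲ = 2361887.41 in³.
X̄ = 3737646.27/31915.47 = 117.11 in; Ȳ = 2361887.41/31915.47 = 74.00 in.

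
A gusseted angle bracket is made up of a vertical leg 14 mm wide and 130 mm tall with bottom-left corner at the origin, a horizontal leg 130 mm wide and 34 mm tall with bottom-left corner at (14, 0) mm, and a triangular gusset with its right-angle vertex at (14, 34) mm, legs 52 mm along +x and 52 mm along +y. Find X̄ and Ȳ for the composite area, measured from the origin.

X̄ = 53.25 mm, Ȳ = 34.62 mm

vertical leg: A = 14 × 130 = 1820.00, centroid at (7.00, 65.00).
horizontal leg: A = 130 × 34 = 4420.00, centroid at (79.00, 17.00).
gusset: A = ½·52·52 = 1352.00, centroid at (31.33, 51.33).
ΣA = 7592.00 mm²
ΣAX̄ = (1820.00)(7.00) + (4420.00)(79.00) + (1352.00)(31.33) = 404282.67 mm³
ΣAȲ = (1820.00)(65.00) + (4420.00)(17.00) + (1352.00)(51.33) = 262842.67 mm³
X̄ = 404282.67 / 7592.00 = 53.25 mm
Ȳ = 262842.67 / 7592.00 = 34.62 mm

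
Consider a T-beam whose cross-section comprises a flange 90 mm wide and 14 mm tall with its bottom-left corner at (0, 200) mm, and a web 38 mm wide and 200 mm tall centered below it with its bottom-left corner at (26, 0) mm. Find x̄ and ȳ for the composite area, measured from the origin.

web: A = 38 × 200 = 7600.00, centroid at (45.00, 100.00).
flange: A = 90 × 14 = 1260.00, centroid at (45.00, 207.00).
ΣA = 8860.00 mm²
ΣAx̄ = (7600.00)(45.00) + (1260.00)(45.00) = 398700.00 mm³
ΣAȳ = (7600.00)(100.00) + (1260.00)(207.00) = 1020820.00 mm³
x̄ = 398700.00 / 8860.00 = 45.00 mm
ȳ = 1020820.00 / 8860.00 = 115.22 mm

x̄ = 45.00 mm, ȳ = 115.22 mm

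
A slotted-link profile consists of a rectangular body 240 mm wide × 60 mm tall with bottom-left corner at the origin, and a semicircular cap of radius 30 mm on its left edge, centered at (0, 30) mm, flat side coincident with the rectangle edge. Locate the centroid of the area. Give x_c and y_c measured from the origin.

x_c = 108.13 mm, y_c = 30.00 mm

rectangular body: A = 240 × 60 = 14400.00, centroid at (120.00, 30.00).
semicircular end: A = ½π·30² = 1413.72, centroid at (-12.73, 30.00).
ΣA = 15813.72 mm²
ΣAx_c = (14400.00)(120.00) + (1413.72)(-12.73) = 1710000.00 mm³
ΣAy_c = (14400.00)(30.00) + (1413.72)(30.00) = 474411.50 mm³
x_c = 1710000.00 / 15813.72 = 108.13 mm
y_c = 474411.50 / 15813.72 = 30.00 mm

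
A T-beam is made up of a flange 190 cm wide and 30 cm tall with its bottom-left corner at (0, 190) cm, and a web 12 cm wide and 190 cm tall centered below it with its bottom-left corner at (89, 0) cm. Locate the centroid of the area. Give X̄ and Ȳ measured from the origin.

web: A = 12 × 190 = 2280.00, centroid at (95.00, 95.00).
flange: A = 190 × 30 = 5700.00, centroid at (95.00, 205.00).
ΣA = 7980.00 cm²
ΣAX̄ = (2280.00)(95.00) + (5700.00)(95.00) = 758100.00 cm³
ΣAȲ = (2280.00)(95.00) + (5700.00)(205.00) = 1385100.00 cm³
X̄ = 758100.00 / 7980.00 = 95.00 cm
Ȳ = 1385100.00 / 7980.00 = 173.57 cm

X̄ = 95.00 cm, Ȳ = 173.57 cm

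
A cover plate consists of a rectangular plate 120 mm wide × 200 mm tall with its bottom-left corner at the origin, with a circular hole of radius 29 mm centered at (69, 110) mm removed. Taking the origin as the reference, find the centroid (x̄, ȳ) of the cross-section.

x̄ = 58.89 mm, ȳ = 98.76 mm

Part | A | x̄ᵢ | ȳᵢ | A·x̄ᵢ | A·ȳᵢ
plate | 24000.00 | 60.00 | 100.00 | 1440000.00 | 2400000.00
hole | -2642.08 | 69.00 | 110.00 | -182303.48 | -290628.74
Σ | 21357.92 |  |  | 1257696.52 | 2109371.26
x̄ = 1257696.52 / 21357.92 = 58.89 mm
ȳ = 2109371.26 / 21357.92 = 98.76 mm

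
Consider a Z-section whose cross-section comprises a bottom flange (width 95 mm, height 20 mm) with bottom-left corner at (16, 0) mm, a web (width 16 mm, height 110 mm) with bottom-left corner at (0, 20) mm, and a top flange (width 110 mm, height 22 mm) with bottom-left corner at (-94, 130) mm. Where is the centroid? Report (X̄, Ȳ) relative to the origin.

bottom flange: A = 95 × 20 = 1900.00, centroid at (63.50, 10.00).
web: A = 16 × 110 = 1760.00, centroid at (8.00, 75.00).
top flange: A = 110 × 22 = 2420.00, centroid at (-39.00, 141.00).
ΣA = 6080.00 mm²
ΣAX̄ = (1900.00)(63.50) + (1760.00)(8.00) + (2420.00)(-39.00) = 40350.00 mm³
ΣAȲ = (1900.00)(10.00) + (1760.00)(75.00) + (2420.00)(141.00) = 492220.00 mm³
X̄ = 40350.00 / 6080.00 = 6.64 mm
Ȳ = 492220.00 / 6080.00 = 80.96 mm

X̄ = 6.64 mm, Ȳ = 80.96 mm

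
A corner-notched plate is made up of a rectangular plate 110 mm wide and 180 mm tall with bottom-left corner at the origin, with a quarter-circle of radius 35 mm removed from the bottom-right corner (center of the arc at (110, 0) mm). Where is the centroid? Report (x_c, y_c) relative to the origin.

x_c = 52.95 mm, y_c = 93.84 mm

Part | A | x̄ᵢ | ȳᵢ | A·x̄ᵢ | A·ȳᵢ
plate | 19800.00 | 55.00 | 90.00 | 1089000.00 | 1782000.00
removed quarter-circle | -962.11 | 95.15 | 14.85 | -91540.74 | -14291.67
Σ | 18837.89 |  |  | 997459.26 | 1767708.33
x_c = 997459.26 / 18837.89 = 52.95 mm
y_c = 1767708.33 / 18837.89 = 93.84 mm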